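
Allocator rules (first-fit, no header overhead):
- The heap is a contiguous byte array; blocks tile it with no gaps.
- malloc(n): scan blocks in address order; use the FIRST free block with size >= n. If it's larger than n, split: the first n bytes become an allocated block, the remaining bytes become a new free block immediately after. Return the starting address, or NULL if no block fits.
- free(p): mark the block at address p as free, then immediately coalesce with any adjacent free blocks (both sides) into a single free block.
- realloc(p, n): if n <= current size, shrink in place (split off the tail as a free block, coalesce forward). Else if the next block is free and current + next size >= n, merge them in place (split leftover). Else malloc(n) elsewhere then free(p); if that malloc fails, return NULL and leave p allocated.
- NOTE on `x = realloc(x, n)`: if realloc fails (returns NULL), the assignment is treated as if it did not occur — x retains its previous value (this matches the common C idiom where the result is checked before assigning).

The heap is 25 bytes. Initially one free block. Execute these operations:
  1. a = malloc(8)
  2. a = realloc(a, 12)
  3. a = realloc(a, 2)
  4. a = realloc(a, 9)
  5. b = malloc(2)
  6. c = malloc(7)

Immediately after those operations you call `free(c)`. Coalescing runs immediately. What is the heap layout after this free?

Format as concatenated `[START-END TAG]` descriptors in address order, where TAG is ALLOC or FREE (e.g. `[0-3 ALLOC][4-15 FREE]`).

Op 1: a = malloc(8) -> a = 0; heap: [0-7 ALLOC][8-24 FREE]
Op 2: a = realloc(a, 12) -> a = 0; heap: [0-11 ALLOC][12-24 FREE]
Op 3: a = realloc(a, 2) -> a = 0; heap: [0-1 ALLOC][2-24 FREE]
Op 4: a = realloc(a, 9) -> a = 0; heap: [0-8 ALLOC][9-24 FREE]
Op 5: b = malloc(2) -> b = 9; heap: [0-8 ALLOC][9-10 ALLOC][11-24 FREE]
Op 6: c = malloc(7) -> c = 11; heap: [0-8 ALLOC][9-10 ALLOC][11-17 ALLOC][18-24 FREE]
free(c): c = 11 -> block [11-17 ALLOC]; mark free, coalesce with adjacent free neighbors -> [0-8 ALLOC][9-10 ALLOC][11-24 FREE]

Answer: [0-8 ALLOC][9-10 ALLOC][11-24 FREE]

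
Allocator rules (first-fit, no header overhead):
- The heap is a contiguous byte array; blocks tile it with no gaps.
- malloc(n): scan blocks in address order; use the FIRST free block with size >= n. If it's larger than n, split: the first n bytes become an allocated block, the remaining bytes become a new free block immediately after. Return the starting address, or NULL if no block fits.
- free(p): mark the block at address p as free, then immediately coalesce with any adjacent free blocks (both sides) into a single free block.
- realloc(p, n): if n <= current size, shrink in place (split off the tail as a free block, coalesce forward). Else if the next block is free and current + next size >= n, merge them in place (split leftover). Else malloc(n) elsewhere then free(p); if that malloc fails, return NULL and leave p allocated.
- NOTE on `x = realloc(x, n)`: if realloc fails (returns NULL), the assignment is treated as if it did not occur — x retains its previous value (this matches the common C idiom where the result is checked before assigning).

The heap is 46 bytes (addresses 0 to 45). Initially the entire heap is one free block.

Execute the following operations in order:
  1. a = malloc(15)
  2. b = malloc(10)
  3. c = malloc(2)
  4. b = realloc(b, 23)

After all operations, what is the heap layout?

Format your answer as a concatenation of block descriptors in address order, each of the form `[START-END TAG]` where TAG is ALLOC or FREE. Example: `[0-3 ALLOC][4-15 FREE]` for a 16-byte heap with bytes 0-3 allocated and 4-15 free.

Answer: [0-14 ALLOC][15-24 ALLOC][25-26 ALLOC][27-45 FREE]

Derivation:
Op 1: a = malloc(15) -> a = 0; heap: [0-14 ALLOC][15-45 FREE]
Op 2: b = malloc(10) -> b = 15; heap: [0-14 ALLOC][15-24 ALLOC][25-45 FREE]
Op 3: c = malloc(2) -> c = 25; heap: [0-14 ALLOC][15-24 ALLOC][25-26 ALLOC][27-45 FREE]
Op 4: b = realloc(b, 23) -> NULL (b unchanged); heap: [0-14 ALLOC][15-24 ALLOC][25-26 ALLOC][27-45 FREE]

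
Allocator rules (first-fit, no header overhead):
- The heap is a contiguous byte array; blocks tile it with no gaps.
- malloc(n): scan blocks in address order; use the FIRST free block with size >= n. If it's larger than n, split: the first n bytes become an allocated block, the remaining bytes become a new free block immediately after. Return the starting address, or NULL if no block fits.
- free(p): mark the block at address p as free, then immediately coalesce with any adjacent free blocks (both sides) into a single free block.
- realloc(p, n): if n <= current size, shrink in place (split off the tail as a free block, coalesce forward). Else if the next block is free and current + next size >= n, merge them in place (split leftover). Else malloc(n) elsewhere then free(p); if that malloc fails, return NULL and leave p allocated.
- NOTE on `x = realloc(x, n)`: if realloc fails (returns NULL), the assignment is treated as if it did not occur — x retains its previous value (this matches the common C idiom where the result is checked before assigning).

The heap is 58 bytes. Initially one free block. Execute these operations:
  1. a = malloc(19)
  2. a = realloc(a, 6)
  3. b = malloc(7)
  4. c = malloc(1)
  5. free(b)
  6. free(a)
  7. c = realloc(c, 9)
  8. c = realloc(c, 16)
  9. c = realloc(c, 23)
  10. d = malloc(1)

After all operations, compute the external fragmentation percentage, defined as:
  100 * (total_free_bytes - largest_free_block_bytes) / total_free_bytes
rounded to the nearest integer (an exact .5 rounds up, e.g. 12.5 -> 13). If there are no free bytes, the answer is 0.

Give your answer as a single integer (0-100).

Op 1: a = malloc(19) -> a = 0; heap: [0-18 ALLOC][19-57 FREE]
Op 2: a = realloc(a, 6) -> a = 0; heap: [0-5 ALLOC][6-57 FREE]
Op 3: b = malloc(7) -> b = 6; heap: [0-5 ALLOC][6-12 ALLOC][13-57 FREE]
Op 4: c = malloc(1) -> c = 13; heap: [0-5 ALLOC][6-12 ALLOC][13-13 ALLOC][14-57 FREE]
Op 5: free(b) -> (freed b); heap: [0-5 ALLOC][6-12 FREE][13-13 ALLOC][14-57 FREE]
Op 6: free(a) -> (freed a); heap: [0-12 FREE][13-13 ALLOC][14-57 FREE]
Op 7: c = realloc(c, 9) -> c = 13; heap: [0-12 FREE][13-21 ALLOC][22-57 FREE]
Op 8: c = realloc(c, 16) -> c = 13; heap: [0-12 FREE][13-28 ALLOC][29-57 FREE]
Op 9: c = realloc(c, 23) -> c = 13; heap: [0-12 FREE][13-35 ALLOC][36-57 FREE]
Op 10: d = malloc(1) -> d = 0; heap: [0-0 ALLOC][1-12 FREE][13-35 ALLOC][36-57 FREE]
Free blocks: [12 22] total_free=34 largest=22 -> 100*(34-22)/34 = 1200/34 ≈ 35.294 -> rounds to 35

Answer: 35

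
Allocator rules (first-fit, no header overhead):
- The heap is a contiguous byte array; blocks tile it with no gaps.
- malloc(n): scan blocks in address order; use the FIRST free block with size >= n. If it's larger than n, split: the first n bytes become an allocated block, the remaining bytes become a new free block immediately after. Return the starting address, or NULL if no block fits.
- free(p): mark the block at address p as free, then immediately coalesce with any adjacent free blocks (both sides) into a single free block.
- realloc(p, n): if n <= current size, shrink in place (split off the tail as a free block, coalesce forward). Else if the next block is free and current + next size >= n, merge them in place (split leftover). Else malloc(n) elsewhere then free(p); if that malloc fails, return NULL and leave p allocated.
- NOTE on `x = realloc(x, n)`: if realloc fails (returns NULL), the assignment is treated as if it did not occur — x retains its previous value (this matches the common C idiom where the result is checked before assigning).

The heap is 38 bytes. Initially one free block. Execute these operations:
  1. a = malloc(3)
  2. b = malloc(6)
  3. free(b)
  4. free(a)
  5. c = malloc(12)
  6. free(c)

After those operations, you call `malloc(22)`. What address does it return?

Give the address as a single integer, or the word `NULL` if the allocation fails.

Answer: 0

Derivation:
Op 1: a = malloc(3) -> a = 0; heap: [0-2 ALLOC][3-37 FREE]
Op 2: b = malloc(6) -> b = 3; heap: [0-2 ALLOC][3-8 ALLOC][9-37 FREE]
Op 3: free(b) -> (freed b); heap: [0-2 ALLOC][3-37 FREE]
Op 4: free(a) -> (freed a); heap: [0-37 FREE]
Op 5: c = malloc(12) -> c = 0; heap: [0-11 ALLOC][12-37 FREE]
Op 6: free(c) -> (freed c); heap: [0-37 FREE]
malloc(22): first-fit scan over [0-37 FREE] -> 0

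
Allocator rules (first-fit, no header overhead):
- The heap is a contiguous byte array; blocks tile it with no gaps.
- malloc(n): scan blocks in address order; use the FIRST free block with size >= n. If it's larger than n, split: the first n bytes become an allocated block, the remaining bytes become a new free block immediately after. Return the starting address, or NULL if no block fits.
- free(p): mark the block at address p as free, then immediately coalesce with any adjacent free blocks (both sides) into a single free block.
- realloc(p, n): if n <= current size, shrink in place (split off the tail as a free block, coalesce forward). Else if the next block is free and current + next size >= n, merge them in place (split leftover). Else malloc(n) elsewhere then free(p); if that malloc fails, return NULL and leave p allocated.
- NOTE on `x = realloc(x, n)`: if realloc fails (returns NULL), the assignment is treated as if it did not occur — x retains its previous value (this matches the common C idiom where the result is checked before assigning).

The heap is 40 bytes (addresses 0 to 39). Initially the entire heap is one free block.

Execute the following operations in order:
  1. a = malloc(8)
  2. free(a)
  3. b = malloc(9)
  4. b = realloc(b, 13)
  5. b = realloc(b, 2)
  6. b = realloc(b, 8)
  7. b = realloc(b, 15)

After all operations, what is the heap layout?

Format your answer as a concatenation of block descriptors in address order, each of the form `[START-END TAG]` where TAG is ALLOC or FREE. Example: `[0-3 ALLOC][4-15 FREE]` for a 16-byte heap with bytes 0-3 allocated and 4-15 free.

Answer: [0-14 ALLOC][15-39 FREE]

Derivation:
Op 1: a = malloc(8) -> a = 0; heap: [0-7 ALLOC][8-39 FREE]
Op 2: free(a) -> (freed a); heap: [0-39 FREE]
Op 3: b = malloc(9) -> b = 0; heap: [0-8 ALLOC][9-39 FREE]
Op 4: b = realloc(b, 13) -> b = 0; heap: [0-12 ALLOC][13-39 FREE]
Op 5: b = realloc(b, 2) -> b = 0; heap: [0-1 ALLOC][2-39 FREE]
Op 6: b = realloc(b, 8) -> b = 0; heap: [0-7 ALLOC][8-39 FREE]
Op 7: b = realloc(b, 15) -> b = 0; heap: [0-14 ALLOC][15-39 FREE]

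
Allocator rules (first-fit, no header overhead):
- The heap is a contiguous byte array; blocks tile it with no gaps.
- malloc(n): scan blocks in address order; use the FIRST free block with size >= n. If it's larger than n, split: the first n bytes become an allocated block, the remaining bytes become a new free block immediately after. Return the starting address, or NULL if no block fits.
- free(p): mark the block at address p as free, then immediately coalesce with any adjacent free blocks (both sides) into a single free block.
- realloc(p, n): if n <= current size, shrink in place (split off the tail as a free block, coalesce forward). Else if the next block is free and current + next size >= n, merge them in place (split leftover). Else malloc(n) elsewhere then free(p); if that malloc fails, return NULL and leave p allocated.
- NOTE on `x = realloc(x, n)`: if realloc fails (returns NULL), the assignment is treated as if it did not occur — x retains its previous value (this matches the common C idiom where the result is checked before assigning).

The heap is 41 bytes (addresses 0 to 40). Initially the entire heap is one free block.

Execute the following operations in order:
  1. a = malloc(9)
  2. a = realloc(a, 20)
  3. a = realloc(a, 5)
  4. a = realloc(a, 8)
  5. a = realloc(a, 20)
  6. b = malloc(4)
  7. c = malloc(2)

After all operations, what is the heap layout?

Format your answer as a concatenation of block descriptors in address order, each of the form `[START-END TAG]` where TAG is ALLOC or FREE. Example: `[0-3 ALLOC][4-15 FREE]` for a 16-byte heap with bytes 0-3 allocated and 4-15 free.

Op 1: a = malloc(9) -> a = 0; heap: [0-8 ALLOC][9-40 FREE]
Op 2: a = realloc(a, 20) -> a = 0; heap: [0-19 ALLOC][20-40 FREE]
Op 3: a = realloc(a, 5) -> a = 0; heap: [0-4 ALLOC][5-40 FREE]
Op 4: a = realloc(a, 8) -> a = 0; heap: [0-7 ALLOC][8-40 FREE]
Op 5: a = realloc(a, 20) -> a = 0; heap: [0-19 ALLOC][20-40 FREE]
Op 6: b = malloc(4) -> b = 20; heap: [0-19 ALLOC][20-23 ALLOC][24-40 FREE]
Op 7: c = malloc(2) -> c = 24; heap: [0-19 ALLOC][20-23 ALLOC][24-25 ALLOC][26-40 FREE]

Answer: [0-19 ALLOC][20-23 ALLOC][24-25 ALLOC][26-40 FREE]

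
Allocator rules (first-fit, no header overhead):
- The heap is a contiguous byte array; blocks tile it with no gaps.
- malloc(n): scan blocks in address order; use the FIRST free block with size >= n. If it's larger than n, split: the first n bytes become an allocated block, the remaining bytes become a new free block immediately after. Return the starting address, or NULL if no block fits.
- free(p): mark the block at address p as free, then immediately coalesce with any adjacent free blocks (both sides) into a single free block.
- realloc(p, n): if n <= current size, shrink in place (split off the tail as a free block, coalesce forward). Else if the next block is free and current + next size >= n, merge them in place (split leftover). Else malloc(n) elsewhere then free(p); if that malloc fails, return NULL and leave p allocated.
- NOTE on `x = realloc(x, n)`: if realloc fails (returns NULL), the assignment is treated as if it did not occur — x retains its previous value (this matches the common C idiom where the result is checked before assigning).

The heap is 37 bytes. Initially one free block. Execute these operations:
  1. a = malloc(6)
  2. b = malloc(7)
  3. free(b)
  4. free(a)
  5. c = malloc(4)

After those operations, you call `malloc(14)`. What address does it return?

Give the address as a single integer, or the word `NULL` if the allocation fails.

Answer: 4

Derivation:
Op 1: a = malloc(6) -> a = 0; heap: [0-5 ALLOC][6-36 FREE]
Op 2: b = malloc(7) -> b = 6; heap: [0-5 ALLOC][6-12 ALLOC][13-36 FREE]
Op 3: free(b) -> (freed b); heap: [0-5 ALLOC][6-36 FREE]
Op 4: free(a) -> (freed a); heap: [0-36 FREE]
Op 5: c = malloc(4) -> c = 0; heap: [0-3 ALLOC][4-36 FREE]
malloc(14): first-fit scan over [0-3 ALLOC][4-36 FREE] -> 4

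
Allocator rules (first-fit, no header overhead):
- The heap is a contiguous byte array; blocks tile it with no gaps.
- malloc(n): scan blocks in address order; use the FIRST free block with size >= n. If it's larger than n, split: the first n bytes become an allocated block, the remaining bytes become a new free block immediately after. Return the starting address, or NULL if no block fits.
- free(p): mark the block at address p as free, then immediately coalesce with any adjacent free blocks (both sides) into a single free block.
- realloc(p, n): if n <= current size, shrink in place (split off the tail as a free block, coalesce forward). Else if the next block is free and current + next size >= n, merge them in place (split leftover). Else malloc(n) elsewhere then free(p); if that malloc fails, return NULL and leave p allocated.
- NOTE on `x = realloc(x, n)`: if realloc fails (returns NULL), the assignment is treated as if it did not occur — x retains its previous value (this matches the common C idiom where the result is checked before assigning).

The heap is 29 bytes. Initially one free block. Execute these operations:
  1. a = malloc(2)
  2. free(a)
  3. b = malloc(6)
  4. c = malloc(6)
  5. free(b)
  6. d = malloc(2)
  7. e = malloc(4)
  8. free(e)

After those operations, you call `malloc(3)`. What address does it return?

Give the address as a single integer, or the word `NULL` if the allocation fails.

Op 1: a = malloc(2) -> a = 0; heap: [0-1 ALLOC][2-28 FREE]
Op 2: free(a) -> (freed a); heap: [0-28 FREE]
Op 3: b = malloc(6) -> b = 0; heap: [0-5 ALLOC][6-28 FREE]
Op 4: c = malloc(6) -> c = 6; heap: [0-5 ALLOC][6-11 ALLOC][12-28 FREE]
Op 5: free(b) -> (freed b); heap: [0-5 FREE][6-11 ALLOC][12-28 FREE]
Op 6: d = malloc(2) -> d = 0; heap: [0-1 ALLOC][2-5 FREE][6-11 ALLOC][12-28 FREE]
Op 7: e = malloc(4) -> e = 2; heap: [0-1 ALLOC][2-5 ALLOC][6-11 ALLOC][12-28 FREE]
Op 8: free(e) -> (freed e); heap: [0-1 ALLOC][2-5 FREE][6-11 ALLOC][12-28 FREE]
malloc(3): first-fit scan over [0-1 ALLOC][2-5 FREE][6-11 ALLOC][12-28 FREE] -> 2

Answer: 2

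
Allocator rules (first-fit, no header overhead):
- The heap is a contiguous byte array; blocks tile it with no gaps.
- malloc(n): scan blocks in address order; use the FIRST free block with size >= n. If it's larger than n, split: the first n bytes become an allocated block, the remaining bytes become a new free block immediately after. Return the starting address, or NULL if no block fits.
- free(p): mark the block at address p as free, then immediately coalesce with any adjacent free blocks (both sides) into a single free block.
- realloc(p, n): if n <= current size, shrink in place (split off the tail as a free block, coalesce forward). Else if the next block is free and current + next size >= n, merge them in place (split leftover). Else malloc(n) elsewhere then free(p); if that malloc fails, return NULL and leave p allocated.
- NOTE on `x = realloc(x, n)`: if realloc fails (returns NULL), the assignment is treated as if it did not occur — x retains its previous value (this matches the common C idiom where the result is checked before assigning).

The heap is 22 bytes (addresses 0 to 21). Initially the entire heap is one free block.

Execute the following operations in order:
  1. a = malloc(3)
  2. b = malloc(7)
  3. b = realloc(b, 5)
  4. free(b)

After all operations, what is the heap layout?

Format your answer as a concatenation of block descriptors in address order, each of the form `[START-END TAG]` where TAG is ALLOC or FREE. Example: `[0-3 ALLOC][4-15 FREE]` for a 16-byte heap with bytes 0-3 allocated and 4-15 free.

Op 1: a = malloc(3) -> a = 0; heap: [0-2 ALLOC][3-21 FREE]
Op 2: b = malloc(7) -> b = 3; heap: [0-2 ALLOC][3-9 ALLOC][10-21 FREE]
Op 3: b = realloc(b, 5) -> b = 3; heap: [0-2 ALLOC][3-7 ALLOC][8-21 FREE]
Op 4: free(b) -> (freed b); heap: [0-2 ALLOC][3-21 FREE]

Answer: [0-2 ALLOC][3-21 FREE]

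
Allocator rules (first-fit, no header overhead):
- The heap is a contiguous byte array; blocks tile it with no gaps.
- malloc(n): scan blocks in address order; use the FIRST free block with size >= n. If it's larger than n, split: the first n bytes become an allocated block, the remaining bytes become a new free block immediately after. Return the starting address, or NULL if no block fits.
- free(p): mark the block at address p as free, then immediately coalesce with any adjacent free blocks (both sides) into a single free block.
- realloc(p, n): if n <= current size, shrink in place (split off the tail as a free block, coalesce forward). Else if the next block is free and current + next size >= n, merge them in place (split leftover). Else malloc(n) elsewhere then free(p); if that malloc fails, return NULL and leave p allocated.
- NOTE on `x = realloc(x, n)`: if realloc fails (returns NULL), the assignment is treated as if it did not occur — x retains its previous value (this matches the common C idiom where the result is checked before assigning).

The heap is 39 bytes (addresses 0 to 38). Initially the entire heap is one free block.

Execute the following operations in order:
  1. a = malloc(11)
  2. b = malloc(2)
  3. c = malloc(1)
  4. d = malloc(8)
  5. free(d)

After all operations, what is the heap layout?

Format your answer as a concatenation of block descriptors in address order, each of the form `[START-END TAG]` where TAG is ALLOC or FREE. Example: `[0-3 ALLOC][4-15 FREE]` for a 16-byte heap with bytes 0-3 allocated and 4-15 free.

Answer: [0-10 ALLOC][11-12 ALLOC][13-13 ALLOC][14-38 FREE]

Derivation:
Op 1: a = malloc(11) -> a = 0; heap: [0-10 ALLOC][11-38 FREE]
Op 2: b = malloc(2) -> b = 11; heap: [0-10 ALLOC][11-12 ALLOC][13-38 FREE]
Op 3: c = malloc(1) -> c = 13; heap: [0-10 ALLOC][11-12 ALLOC][13-13 ALLOC][14-38 FREE]
Op 4: d = malloc(8) -> d = 14; heap: [0-10 ALLOC][11-12 ALLOC][13-13 ALLOC][14-21 ALLOC][22-38 FREE]
Op 5: free(d) -> (freed d); heap: [0-10 ALLOC][11-12 ALLOC][13-13 ALLOC][14-38 FREE]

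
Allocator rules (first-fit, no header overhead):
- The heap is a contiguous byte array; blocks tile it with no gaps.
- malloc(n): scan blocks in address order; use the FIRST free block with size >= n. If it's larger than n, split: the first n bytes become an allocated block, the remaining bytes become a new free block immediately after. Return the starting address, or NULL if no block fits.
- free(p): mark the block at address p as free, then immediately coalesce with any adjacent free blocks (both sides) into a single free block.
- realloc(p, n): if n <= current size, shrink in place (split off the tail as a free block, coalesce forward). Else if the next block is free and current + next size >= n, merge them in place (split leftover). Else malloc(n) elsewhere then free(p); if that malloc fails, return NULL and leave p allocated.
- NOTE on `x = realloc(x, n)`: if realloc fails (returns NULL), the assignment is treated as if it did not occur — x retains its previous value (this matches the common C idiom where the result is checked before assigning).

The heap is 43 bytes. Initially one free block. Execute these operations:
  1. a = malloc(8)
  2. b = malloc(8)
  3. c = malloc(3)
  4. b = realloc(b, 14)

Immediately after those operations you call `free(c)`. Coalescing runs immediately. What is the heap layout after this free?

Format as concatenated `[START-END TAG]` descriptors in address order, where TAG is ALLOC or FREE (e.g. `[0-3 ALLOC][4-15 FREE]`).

Answer: [0-7 ALLOC][8-18 FREE][19-32 ALLOC][33-42 FREE]

Derivation:
Op 1: a = malloc(8) -> a = 0; heap: [0-7 ALLOC][8-42 FREE]
Op 2: b = malloc(8) -> b = 8; heap: [0-7 ALLOC][8-15 ALLOC][16-42 FREE]
Op 3: c = malloc(3) -> c = 16; heap: [0-7 ALLOC][8-15 ALLOC][16-18 ALLOC][19-42 FREE]
Op 4: b = realloc(b, 14) -> b = 19; heap: [0-7 ALLOC][8-15 FREE][16-18 ALLOC][19-32 ALLOC][33-42 FREE]
free(c): c = 16 -> block [16-18 ALLOC]; mark free, coalesce with adjacent free neighbors -> [0-7 ALLOC][8-18 FREE][19-32 ALLOC][33-42 FREE]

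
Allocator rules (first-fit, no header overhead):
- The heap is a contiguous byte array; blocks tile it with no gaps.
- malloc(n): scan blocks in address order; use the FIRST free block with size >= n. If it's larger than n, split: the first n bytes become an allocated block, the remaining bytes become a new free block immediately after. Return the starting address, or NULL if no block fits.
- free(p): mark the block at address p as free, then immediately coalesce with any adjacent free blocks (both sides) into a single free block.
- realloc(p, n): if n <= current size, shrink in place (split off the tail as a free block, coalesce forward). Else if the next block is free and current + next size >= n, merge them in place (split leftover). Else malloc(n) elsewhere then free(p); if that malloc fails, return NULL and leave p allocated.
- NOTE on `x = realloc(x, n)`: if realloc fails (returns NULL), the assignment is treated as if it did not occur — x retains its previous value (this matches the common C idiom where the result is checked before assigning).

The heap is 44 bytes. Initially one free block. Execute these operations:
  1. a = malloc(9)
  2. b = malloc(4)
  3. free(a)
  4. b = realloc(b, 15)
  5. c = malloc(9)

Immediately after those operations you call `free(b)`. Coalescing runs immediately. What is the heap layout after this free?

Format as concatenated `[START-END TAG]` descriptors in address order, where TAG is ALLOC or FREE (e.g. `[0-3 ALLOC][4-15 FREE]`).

Op 1: a = malloc(9) -> a = 0; heap: [0-8 ALLOC][9-43 FREE]
Op 2: b = malloc(4) -> b = 9; heap: [0-8 ALLOC][9-12 ALLOC][13-43 FREE]
Op 3: free(a) -> (freed a); heap: [0-8 FREE][9-12 ALLOC][13-43 FREE]
Op 4: b = realloc(b, 15) -> b = 9; heap: [0-8 FREE][9-23 ALLOC][24-43 FREE]
Op 5: c = malloc(9) -> c = 0; heap: [0-8 ALLOC][9-23 ALLOC][24-43 FREE]
free(b): b = 9 -> block [9-23 ALLOC]; mark free, coalesce with adjacent free neighbors -> [0-8 ALLOC][9-43 FREE]

Answer: [0-8 ALLOC][9-43 FREE]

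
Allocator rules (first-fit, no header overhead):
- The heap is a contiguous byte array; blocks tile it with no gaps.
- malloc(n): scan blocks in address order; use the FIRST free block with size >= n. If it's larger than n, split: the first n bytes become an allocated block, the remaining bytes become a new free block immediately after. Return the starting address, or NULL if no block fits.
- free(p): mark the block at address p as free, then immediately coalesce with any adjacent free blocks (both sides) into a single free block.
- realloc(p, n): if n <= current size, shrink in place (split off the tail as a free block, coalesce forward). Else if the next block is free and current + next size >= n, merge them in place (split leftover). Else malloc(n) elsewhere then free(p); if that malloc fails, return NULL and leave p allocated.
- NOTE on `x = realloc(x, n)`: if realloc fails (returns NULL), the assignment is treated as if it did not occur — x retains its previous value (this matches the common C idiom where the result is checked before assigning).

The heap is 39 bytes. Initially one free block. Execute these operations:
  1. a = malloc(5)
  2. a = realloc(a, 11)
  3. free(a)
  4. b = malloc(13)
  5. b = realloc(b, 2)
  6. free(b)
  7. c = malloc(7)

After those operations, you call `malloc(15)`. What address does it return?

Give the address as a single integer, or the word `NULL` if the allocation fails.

Op 1: a = malloc(5) -> a = 0; heap: [0-4 ALLOC][5-38 FREE]
Op 2: a = realloc(a, 11) -> a = 0; heap: [0-10 ALLOC][11-38 FREE]
Op 3: free(a) -> (freed a); heap: [0-38 FREE]
Op 4: b = malloc(13) -> b = 0; heap: [0-12 ALLOC][13-38 FREE]
Op 5: b = realloc(b, 2) -> b = 0; heap: [0-1 ALLOC][2-38 FREE]
Op 6: free(b) -> (freed b); heap: [0-38 FREE]
Op 7: c = malloc(7) -> c = 0; heap: [0-6 ALLOC][7-38 FREE]
malloc(15): first-fit scan over [0-6 ALLOC][7-38 FREE] -> 7

Answer: 7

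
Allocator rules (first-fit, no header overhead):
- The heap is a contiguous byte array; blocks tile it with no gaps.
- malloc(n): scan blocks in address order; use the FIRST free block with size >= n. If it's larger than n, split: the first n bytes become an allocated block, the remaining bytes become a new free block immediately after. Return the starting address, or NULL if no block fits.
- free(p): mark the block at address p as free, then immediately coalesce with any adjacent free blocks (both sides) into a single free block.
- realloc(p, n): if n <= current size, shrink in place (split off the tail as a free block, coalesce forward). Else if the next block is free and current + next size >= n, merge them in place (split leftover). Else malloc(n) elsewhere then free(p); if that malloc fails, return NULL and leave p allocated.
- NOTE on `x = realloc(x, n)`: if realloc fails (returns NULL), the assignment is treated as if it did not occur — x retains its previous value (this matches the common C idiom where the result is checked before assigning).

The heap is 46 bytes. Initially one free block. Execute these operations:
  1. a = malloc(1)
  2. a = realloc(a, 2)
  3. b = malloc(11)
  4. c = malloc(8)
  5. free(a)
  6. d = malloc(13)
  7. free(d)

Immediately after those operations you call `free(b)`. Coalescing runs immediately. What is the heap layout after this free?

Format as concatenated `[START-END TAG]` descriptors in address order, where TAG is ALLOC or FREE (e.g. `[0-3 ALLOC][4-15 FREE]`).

Answer: [0-12 FREE][13-20 ALLOC][21-45 FREE]

Derivation:
Op 1: a = malloc(1) -> a = 0; heap: [0-0 ALLOC][1-45 FREE]
Op 2: a = realloc(a, 2) -> a = 0; heap: [0-1 ALLOC][2-45 FREE]
Op 3: b = malloc(11) -> b = 2; heap: [0-1 ALLOC][2-12 ALLOC][13-45 FREE]
Op 4: c = malloc(8) -> c = 13; heap: [0-1 ALLOC][2-12 ALLOC][13-20 ALLOC][21-45 FREE]
Op 5: free(a) -> (freed a); heap: [0-1 FREE][2-12 ALLOC][13-20 ALLOC][21-45 FREE]
Op 6: d = malloc(13) -> d = 21; heap: [0-1 FREE][2-12 ALLOC][13-20 ALLOC][21-33 ALLOC][34-45 FREE]
Op 7: free(d) -> (freed d); heap: [0-1 FREE][2-12 ALLOC][13-20 ALLOC][21-45 FREE]
free(b): b = 2 -> block [2-12 ALLOC]; mark free, coalesce with adjacent free neighbors -> [0-12 FREE][13-20 ALLOC][21-45 FREE]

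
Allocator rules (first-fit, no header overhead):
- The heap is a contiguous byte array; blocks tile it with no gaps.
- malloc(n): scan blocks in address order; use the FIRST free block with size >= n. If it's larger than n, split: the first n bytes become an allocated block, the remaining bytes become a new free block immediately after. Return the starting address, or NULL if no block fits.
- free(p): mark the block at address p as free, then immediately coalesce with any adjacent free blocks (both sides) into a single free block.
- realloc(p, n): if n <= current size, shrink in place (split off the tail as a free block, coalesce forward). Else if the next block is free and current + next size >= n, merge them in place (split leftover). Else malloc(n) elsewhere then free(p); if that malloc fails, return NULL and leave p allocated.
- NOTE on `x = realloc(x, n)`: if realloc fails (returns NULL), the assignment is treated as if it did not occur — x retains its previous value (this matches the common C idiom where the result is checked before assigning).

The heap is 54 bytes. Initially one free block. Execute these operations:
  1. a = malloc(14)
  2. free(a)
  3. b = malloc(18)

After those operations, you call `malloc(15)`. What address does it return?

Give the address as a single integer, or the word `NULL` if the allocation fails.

Answer: 18

Derivation:
Op 1: a = malloc(14) -> a = 0; heap: [0-13 ALLOC][14-53 FREE]
Op 2: free(a) -> (freed a); heap: [0-53 FREE]
Op 3: b = malloc(18) -> b = 0; heap: [0-17 ALLOC][18-53 FREE]
malloc(15): first-fit scan over [0-17 ALLOC][18-53 FREE] -> 18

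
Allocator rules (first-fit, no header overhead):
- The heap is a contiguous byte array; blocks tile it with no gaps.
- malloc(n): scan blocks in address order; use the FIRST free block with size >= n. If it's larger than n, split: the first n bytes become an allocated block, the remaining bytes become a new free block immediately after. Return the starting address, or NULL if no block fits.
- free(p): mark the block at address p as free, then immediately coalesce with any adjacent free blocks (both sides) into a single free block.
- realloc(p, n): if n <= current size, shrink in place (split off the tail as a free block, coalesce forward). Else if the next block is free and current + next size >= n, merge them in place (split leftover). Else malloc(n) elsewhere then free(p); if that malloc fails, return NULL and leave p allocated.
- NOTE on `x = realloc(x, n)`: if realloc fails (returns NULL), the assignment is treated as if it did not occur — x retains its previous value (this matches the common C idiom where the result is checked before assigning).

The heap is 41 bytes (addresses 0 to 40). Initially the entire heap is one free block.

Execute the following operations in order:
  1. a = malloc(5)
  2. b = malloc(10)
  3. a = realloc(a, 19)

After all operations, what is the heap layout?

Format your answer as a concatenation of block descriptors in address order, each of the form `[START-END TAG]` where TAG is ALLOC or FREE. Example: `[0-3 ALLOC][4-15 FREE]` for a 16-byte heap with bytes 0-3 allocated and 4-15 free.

Answer: [0-4 FREE][5-14 ALLOC][15-33 ALLOC][34-40 FREE]

Derivation:
Op 1: a = malloc(5) -> a = 0; heap: [0-4 ALLOC][5-40 FREE]
Op 2: b = malloc(10) -> b = 5; heap: [0-4 ALLOC][5-14 ALLOC][15-40 FREE]
Op 3: a = realloc(a, 19) -> a = 15; heap: [0-4 FREE][5-14 ALLOC][15-33 ALLOC][34-40 FREE]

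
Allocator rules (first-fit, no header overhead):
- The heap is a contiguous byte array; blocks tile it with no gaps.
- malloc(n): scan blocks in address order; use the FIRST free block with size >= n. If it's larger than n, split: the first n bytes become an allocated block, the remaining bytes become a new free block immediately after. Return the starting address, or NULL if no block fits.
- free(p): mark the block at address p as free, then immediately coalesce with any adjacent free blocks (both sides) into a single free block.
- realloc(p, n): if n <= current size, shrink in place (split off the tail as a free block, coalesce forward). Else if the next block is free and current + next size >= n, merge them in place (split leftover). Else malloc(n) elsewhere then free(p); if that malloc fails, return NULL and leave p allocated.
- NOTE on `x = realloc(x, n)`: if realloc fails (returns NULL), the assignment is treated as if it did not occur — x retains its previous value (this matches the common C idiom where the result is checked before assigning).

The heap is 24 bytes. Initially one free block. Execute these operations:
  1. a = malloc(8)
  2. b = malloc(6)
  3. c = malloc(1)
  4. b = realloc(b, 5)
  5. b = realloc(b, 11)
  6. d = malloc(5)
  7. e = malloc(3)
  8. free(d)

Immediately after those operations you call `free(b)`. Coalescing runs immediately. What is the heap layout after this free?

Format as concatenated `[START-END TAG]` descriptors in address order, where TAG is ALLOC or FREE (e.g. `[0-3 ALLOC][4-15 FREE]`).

Answer: [0-7 ALLOC][8-13 FREE][14-14 ALLOC][15-19 FREE][20-22 ALLOC][23-23 FREE]

Derivation:
Op 1: a = malloc(8) -> a = 0; heap: [0-7 ALLOC][8-23 FREE]
Op 2: b = malloc(6) -> b = 8; heap: [0-7 ALLOC][8-13 ALLOC][14-23 FREE]
Op 3: c = malloc(1) -> c = 14; heap: [0-7 ALLOC][8-13 ALLOC][14-14 ALLOC][15-23 FREE]
Op 4: b = realloc(b, 5) -> b = 8; heap: [0-7 ALLOC][8-12 ALLOC][13-13 FREE][14-14 ALLOC][15-23 FREE]
Op 5: b = realloc(b, 11) -> NULL (b unchanged); heap: [0-7 ALLOC][8-12 ALLOC][13-13 FREE][14-14 ALLOC][15-23 FREE]
Op 6: d = malloc(5) -> d = 15; heap: [0-7 ALLOC][8-12 ALLOC][13-13 FREE][14-14 ALLOC][15-19 ALLOC][20-23 FREE]
Op 7: e = malloc(3) -> e = 20; heap: [0-7 ALLOC][8-12 ALLOC][13-13 FREE][14-14 ALLOC][15-19 ALLOC][20-22 ALLOC][23-23 FREE]
Op 8: free(d) -> (freed d); heap: [0-7 ALLOC][8-12 ALLOC][13-13 FREE][14-14 ALLOC][15-19 FREE][20-22 ALLOC][23-23 FREE]
free(b): b = 8 -> block [8-12 ALLOC]; mark free, coalesce with adjacent free neighbors -> [0-7 ALLOC][8-13 FREE][14-14 ALLOC][15-19 FREE][20-22 ALLOC][23-23 FREE]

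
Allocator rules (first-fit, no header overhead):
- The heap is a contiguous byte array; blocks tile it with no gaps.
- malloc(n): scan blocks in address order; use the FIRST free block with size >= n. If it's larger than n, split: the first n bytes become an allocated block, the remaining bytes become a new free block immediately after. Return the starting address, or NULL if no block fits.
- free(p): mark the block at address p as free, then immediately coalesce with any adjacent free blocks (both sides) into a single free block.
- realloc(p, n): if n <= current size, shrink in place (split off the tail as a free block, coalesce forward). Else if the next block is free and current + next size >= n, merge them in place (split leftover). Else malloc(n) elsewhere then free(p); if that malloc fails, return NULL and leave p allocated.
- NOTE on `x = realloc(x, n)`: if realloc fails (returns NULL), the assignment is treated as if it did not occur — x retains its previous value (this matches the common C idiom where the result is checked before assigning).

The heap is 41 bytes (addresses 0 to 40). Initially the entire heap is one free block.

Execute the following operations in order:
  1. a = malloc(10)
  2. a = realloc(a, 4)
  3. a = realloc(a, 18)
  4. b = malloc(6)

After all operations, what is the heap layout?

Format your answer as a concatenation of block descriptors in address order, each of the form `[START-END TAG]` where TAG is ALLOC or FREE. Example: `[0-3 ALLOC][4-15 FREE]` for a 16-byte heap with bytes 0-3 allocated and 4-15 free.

Answer: [0-17 ALLOC][18-23 ALLOC][24-40 FREE]

Derivation:
Op 1: a = malloc(10) -> a = 0; heap: [0-9 ALLOC][10-40 FREE]
Op 2: a = realloc(a, 4) -> a = 0; heap: [0-3 ALLOC][4-40 FREE]
Op 3: a = realloc(a, 18) -> a = 0; heap: [0-17 ALLOC][18-40 FREE]
Op 4: b = malloc(6) -> b = 18; heap: [0-17 ALLOC][18-23 ALLOC][24-40 FREE]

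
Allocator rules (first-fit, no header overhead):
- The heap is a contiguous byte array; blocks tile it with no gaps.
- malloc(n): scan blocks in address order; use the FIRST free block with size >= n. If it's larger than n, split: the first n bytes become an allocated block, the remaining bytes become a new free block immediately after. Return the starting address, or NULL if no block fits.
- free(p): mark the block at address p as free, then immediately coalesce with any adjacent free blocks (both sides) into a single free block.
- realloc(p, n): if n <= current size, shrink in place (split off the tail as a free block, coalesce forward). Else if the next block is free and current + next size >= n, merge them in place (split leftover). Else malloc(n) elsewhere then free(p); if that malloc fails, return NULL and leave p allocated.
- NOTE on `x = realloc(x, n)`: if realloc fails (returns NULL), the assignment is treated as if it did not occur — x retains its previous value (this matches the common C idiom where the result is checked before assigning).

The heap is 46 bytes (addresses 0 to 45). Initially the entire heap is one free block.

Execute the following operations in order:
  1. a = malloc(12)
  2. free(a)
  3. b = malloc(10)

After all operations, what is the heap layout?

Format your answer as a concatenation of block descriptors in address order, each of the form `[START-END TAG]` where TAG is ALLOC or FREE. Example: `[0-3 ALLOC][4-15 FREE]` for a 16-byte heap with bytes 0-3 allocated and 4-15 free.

Answer: [0-9 ALLOC][10-45 FREE]

Derivation:
Op 1: a = malloc(12) -> a = 0; heap: [0-11 ALLOC][12-45 FREE]
Op 2: free(a) -> (freed a); heap: [0-45 FREE]
Op 3: b = malloc(10) -> b = 0; heap: [0-9 ALLOC][10-45 FREE]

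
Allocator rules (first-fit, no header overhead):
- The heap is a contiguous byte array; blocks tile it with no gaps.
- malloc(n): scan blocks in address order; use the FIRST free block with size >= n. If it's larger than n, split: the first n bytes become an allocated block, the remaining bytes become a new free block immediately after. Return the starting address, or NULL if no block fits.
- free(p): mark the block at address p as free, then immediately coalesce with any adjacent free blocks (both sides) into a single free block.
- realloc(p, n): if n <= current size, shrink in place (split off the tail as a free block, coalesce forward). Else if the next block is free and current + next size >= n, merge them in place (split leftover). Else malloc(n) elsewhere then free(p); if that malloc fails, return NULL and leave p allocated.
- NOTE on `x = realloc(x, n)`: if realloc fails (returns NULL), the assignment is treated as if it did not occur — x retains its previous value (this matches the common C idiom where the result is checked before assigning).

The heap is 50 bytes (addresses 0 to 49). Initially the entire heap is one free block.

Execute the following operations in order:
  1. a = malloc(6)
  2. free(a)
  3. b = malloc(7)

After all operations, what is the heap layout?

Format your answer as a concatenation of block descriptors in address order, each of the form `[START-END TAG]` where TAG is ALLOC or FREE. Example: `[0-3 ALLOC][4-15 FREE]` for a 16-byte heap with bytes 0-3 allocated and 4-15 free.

Answer: [0-6 ALLOC][7-49 FREE]

Derivation:
Op 1: a = malloc(6) -> a = 0; heap: [0-5 ALLOC][6-49 FREE]
Op 2: free(a) -> (freed a); heap: [0-49 FREE]
Op 3: b = malloc(7) -> b = 0; heap: [0-6 ALLOC][7-49 FREE]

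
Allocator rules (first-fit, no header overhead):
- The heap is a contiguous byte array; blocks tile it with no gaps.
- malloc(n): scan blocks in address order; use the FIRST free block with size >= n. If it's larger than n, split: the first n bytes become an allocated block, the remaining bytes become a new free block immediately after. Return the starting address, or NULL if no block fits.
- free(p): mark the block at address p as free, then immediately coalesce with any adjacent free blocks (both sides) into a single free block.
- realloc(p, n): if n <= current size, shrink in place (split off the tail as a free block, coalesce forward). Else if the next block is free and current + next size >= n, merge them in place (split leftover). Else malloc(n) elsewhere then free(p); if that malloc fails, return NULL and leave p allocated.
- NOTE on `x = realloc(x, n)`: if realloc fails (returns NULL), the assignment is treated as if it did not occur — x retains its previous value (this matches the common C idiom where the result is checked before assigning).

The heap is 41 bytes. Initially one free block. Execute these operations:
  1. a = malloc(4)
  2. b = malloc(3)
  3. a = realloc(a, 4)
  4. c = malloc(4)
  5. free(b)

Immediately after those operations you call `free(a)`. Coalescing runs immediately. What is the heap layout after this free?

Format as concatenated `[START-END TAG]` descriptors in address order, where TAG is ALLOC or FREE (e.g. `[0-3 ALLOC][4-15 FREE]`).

Answer: [0-6 FREE][7-10 ALLOC][11-40 FREE]

Derivation:
Op 1: a = malloc(4) -> a = 0; heap: [0-3 ALLOC][4-40 FREE]
Op 2: b = malloc(3) -> b = 4; heap: [0-3 ALLOC][4-6 ALLOC][7-40 FREE]
Op 3: a = realloc(a, 4) -> a = 0; heap: [0-3 ALLOC][4-6 ALLOC][7-40 FREE]
Op 4: c = malloc(4) -> c = 7; heap: [0-3 ALLOC][4-6 ALLOC][7-10 ALLOC][11-40 FREE]
Op 5: free(b) -> (freed b); heap: [0-3 ALLOC][4-6 FREE][7-10 ALLOC][11-40 FREE]
free(a): a = 0 -> block [0-3 ALLOC]; mark free, coalesce with adjacent free neighbors -> [0-6 FREE][7-10 ALLOC][11-40 FREE]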